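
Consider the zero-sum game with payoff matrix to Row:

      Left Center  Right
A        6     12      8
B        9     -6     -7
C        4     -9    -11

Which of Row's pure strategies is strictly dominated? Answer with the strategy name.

C

A gives a strictly higher payoff than C against every column: 6 > 4, 12 > -9, 8 > -11.
So C is strictly dominated and Row never plays it.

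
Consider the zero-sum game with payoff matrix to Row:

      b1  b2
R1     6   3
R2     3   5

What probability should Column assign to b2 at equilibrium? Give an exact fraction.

3/5

Row minima: R1 → 3, R2 → 3; maximin = 3.
Column maxima: b1 → 6, b2 → 5; minimax = 5.
3 ≠ 5, so there is no saddle point; optimal play is mixed.
Let Row play R1 with probability p. Expected payoff against b1: 6p + 3(1−p) = 3p + 3; against b2: 3p + 5(1−p) = −2p + 5.
Setting these equal: 3p + 3 = −2p + 5 ⇒ 5p = 2 ⇒ p = 2/5, and the value is (3)·(2/5) + 3 = 21/5.
For Column: with q = P(b1), equating R1's and R2's payoffs gives 3q + 3 = −2q + 5 ⇒ q = 2/5.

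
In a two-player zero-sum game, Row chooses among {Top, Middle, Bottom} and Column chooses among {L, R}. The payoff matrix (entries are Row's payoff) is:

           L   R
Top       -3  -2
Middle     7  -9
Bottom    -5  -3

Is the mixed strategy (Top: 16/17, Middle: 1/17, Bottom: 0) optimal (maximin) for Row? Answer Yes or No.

Yes

Against L this mix gives (16/17)·(-3) + (1/17)·7 = -41/17.
Against R this mix gives (16/17)·(-2) + (1/17)·(-9) = -41/17.
All of Column's active replies (L, R) yield -41/17, and no column does worse for Row. The mix makes Column indifferent and guarantees -41/17, so it is optimal.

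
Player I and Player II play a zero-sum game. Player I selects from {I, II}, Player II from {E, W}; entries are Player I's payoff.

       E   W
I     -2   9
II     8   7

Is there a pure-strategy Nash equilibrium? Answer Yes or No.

No

Row minima: I → -2, II → 7; maximin = 7.
Column maxima: E → 8, W → 9; minimax = 8.
7 ≠ 8, so no pure-strategy equilibrium exists.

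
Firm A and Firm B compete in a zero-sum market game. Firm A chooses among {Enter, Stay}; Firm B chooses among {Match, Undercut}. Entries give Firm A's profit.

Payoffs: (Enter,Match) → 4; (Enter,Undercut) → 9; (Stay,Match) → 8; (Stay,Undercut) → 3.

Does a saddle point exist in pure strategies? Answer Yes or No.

No

Row minima: Enter → 4, Stay → 3; maximin = 4.
Column maxima: Match → 8, Undercut → 9; minimax = 8.
4 ≠ 8, so no pure-strategy equilibrium exists.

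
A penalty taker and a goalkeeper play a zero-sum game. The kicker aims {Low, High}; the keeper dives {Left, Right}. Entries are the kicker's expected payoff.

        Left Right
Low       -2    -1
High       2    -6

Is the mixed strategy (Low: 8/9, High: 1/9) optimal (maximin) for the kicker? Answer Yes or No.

Yes

Against Left this mix gives (8/9)·(-2) + (1/9)·2 = -14/9.
Against Right this mix gives (8/9)·(-1) + (1/9)·(-6) = -14/9.
All of the keeper's active replies (Left, Right) yield -14/9, and no column does worse for the kicker. The mix makes the keeper indifferent and guarantees -14/9, so it is optimal.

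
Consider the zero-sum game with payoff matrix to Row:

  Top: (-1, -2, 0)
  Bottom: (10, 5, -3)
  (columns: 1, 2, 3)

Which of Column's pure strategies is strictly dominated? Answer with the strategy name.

2 holds Row's payoff strictly below 1 in every row: -2 < -1, 5 < 10.
So 1 is strictly dominated for Column.

1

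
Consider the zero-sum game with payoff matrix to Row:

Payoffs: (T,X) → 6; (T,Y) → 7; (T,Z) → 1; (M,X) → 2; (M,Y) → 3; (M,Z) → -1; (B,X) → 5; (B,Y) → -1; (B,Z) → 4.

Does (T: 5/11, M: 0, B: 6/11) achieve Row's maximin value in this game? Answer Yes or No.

Against X this mix gives (5/11)·6 + (6/11)·5 = 60/11.
Against Y this mix gives (5/11)·7 + (6/11)·(-1) = 29/11.
Against Z this mix gives (5/11)·1 + (6/11)·4 = 29/11.
All of Column's active replies (Y, Z) yield 29/11, and no column does worse for Row. The mix makes Column indifferent and guarantees 29/11, so it is optimal.

Yes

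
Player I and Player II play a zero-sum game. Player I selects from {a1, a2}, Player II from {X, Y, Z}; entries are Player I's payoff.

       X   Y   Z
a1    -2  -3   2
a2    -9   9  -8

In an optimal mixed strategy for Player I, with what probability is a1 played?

18/19

Row minima: a1 → -3, a2 → -9; maximin = -3.
Column maxima: X → -2, Y → 9, Z → 2; minimax = -2.
-3 ≠ -2, so there is no saddle point; optimal play is mixed.
Z is strictly dominated by X (it gives Player I strictly more in every row), so Player II never plays it.
On the remaining 2×2 (a1, a2 vs X, Y):
Let Player I play a1 with probability p. Expected payoff against X: (-2)p + (-9)(1−p) = 7p − 9; against Y: (-3)p + 9(1−p) = −12p + 9.
Setting these equal: 7p − 9 = −12p + 9 ⇒ 19p = 18 ⇒ p = 18/19, and the value is (7)·(18/19) − 9 = -45/19.
For Player II: with q = P(X), equating a1's and a2's payoffs gives q − 3 = −18q + 9 ⇒ q = 12/19.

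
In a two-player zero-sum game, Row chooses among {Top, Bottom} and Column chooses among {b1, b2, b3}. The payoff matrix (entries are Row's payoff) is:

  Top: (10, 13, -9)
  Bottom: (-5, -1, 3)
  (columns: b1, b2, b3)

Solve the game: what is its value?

Row minima: Top → -9, Bottom → -5; maximin = -5.
Column maxima: b1 → 10, b2 → 13, b3 → 3; minimax = 3.
-5 ≠ 3, so there is no saddle point; optimal play is mixed.
b2 is strictly dominated by b1 (it gives Row strictly more in every row), so Column never plays it.
On the remaining 2×2 (Top, Bottom vs b1, b3):
Let Row play Top with probability p. Expected payoff against b1: 10p + (-5)(1−p) = 15p − 5; against b3: (-9)p + 3(1−p) = −12p + 3.
Setting these equal: 15p − 5 = −12p + 3 ⇒ 27p = 8 ⇒ p = 8/27, and the value is (15)·(8/27) − 5 = -5/9.
For Column: with q = P(b1), equating Top's and Bottom's payoffs gives 19q − 9 = −8q + 3 ⇒ q = 4/9.

-5/9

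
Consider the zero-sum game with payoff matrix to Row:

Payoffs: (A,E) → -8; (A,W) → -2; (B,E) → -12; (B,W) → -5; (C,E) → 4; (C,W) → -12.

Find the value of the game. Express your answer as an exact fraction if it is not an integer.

Row minima: A → -8, B → -12, C → -12; maximin = -8.
Column maxima: E → 4, W → -2; minimax = -2.
-8 ≠ -2, so there is no saddle point; optimal play is mixed.
B is strictly dominated by A, so Row never plays it.
On the remaining 2×2 (A, C vs E, W):
Let Row play A with probability p. Expected payoff against E: (-8)p + 4(1−p) = −12p + 4; against W: (-2)p + (-12)(1−p) = 10p − 12.
Setting these equal: −12p + 4 = 10p − 12 ⇒ −22p = -16 ⇒ p = 8/11, and the value is (-12)·(8/11) + 4 = -52/11.
For Column: with q = P(E), equating A's and C's payoffs gives −6q − 2 = 16q − 12 ⇒ q = 5/11.

-52/11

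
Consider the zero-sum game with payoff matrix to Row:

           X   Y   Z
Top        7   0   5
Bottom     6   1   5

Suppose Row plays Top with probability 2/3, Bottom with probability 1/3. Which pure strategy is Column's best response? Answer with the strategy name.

If Column plays X, Row's expected payoff is (2/3)·7 + (1/3)·6 = 20/3.
If Column plays Y, Row's expected payoff is (2/3)·0 + (1/3)·1 = 1/3.
If Column plays Z, Row's expected payoff is (2/3)·5 + (1/3)·5 = 5.
Column minimizes Row's payoff; the smallest is 1/3, so the best response is Y.

Y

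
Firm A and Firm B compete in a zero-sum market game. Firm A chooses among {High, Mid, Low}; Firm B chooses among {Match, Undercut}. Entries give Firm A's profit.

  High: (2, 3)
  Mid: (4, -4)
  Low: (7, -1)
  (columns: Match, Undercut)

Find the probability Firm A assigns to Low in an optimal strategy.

1/9

Row minima: High → 2, Mid → -4, Low → -1; maximin = 2.
Column maxima: Match → 7, Undercut → 3; minimax = 3.
2 ≠ 3, so there is no saddle point; optimal play is mixed.
Mid is strictly dominated by Low, so Firm A never plays it.
On the remaining 2×2 (High, Low vs Match, Undercut):
Let Firm A play High with probability p. Expected payoff against Match: 2p + 7(1−p) = −5p + 7; against Undercut: 3p + (-1)(1−p) = 4p − 1.
Setting these equal: −5p + 7 = 4p − 1 ⇒ −9p = -8 ⇒ p = 8/9, and the value is (-5)·(8/9) + 7 = 23/9.
For Firm B: with q = P(Match), equating High's and Low's payoffs gives −q + 3 = 8q − 1 ⇒ q = 4/9.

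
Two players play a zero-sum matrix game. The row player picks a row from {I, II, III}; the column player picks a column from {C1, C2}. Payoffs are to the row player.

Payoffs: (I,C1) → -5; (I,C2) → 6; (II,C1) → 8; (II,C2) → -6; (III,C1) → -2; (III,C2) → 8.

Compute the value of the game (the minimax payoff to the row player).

Row minima: I → -5, II → -6, III → -2; maximin = -2.
Column maxima: C1 → 8, C2 → 8; minimax = 8.
-2 ≠ 8, so there is no saddle point; optimal play is mixed.
I is strictly dominated by III, so the row player never plays it.
On the remaining 2×2 (II, III vs C1, C2):
Let the row player play II with probability p. Expected payoff against C1: 8p + (-2)(1−p) = 10p − 2; against C2: (-6)p + 8(1−p) = −14p + 8.
Setting these equal: 10p − 2 = −14p + 8 ⇒ 24p = 10 ⇒ p = 5/12, and the value is (10)·(5/12) − 2 = 13/6.
For the column player: with q = P(C1), equating II's and III's payoffs gives 14q − 6 = −10q + 8 ⇒ q = 7/12.

13/6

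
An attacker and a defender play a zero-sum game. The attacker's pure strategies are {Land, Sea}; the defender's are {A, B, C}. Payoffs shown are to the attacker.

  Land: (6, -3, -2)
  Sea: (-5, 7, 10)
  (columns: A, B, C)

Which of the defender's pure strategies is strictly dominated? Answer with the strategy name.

B holds the attacker's payoff strictly below C in every row: -3 < -2, 7 < 10.
So C is strictly dominated for the defender.

C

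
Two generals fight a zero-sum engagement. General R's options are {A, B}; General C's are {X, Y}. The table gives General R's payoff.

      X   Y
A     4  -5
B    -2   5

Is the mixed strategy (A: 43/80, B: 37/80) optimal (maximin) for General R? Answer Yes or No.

No

Against X this mix gives (43/80)·4 + (37/80)·(-2) = 49/40.
Against Y this mix gives (43/80)·(-5) + (37/80)·5 = -3/8.
General C will play Y, holding General R to -3/8. Shifting weight toward the row that does better against Y would raise this floor (the equalizing mix achieves 5/8 against both Y and X), so the proposed strategy is not optimal.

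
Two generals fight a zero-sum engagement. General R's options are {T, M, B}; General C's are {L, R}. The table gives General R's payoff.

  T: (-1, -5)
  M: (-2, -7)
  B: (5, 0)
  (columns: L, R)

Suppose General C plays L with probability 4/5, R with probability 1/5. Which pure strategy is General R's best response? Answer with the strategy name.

B

Expected payoff of T: (4/5)·(-1) + (1/5)·(-5) = -9/5.
Expected payoff of M: (4/5)·(-2) + (1/5)·(-7) = -3.
Expected payoff of B: (4/5)·5 + (1/5)·0 = 4.
The largest is 4, so General R's best response is B.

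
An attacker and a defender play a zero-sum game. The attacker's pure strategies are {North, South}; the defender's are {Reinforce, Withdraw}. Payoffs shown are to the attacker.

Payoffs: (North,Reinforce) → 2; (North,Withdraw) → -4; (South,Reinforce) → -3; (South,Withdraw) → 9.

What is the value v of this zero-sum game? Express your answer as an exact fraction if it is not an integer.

Row minima: North → -4, South → -3; maximin = -3.
Column maxima: Reinforce → 2, Withdraw → 9; minimax = 2.
-3 ≠ 2, so there is no saddle point; optimal play is mixed.
Let the attacker play North with probability p. Expected payoff against Reinforce: 2p + (-3)(1−p) = 5p − 3; against Withdraw: (-4)p + 9(1−p) = −13p + 9.
Setting these equal: 5p − 3 = −13p + 9 ⇒ 18p = 12 ⇒ p = 2/3, and the value is (5)·(2/3) − 3 = 1/3.
For the defender: with q = P(Reinforce), equating North's and South's payoffs gives 6q − 4 = −12q + 9 ⇒ q = 13/18.

1/3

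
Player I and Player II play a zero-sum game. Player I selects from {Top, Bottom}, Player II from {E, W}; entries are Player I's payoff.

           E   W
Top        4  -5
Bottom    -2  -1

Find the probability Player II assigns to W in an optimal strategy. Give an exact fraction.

3/5

Row minima: Top → -5, Bottom → -2; maximin = -2.
Column maxima: E → 4, W → -1; minimax = -1.
-2 ≠ -1, so there is no saddle point; optimal play is mixed.
Let Player I play Top with probability p. Expected payoff against E: 4p + (-2)(1−p) = 6p − 2; against W: (-5)p + (-1)(1−p) = −4p − 1.
Setting these equal: 6p − 2 = −4p − 1 ⇒ 10p = 1 ⇒ p = 1/10, and the value is (6)·(1/10) − 2 = -7/5.
For Player II: with q = P(E), equating Top's and Bottom's payoffs gives 9q − 5 = −q − 1 ⇒ q = 2/5.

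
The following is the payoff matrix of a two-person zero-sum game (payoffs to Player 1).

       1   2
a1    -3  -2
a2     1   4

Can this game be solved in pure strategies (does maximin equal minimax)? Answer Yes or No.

Yes

Row minima: a1 → -3, a2 → 1; maximin = 1.
Column maxima: 1 → 1, 2 → 4; minimax = 1.
maximin = minimax = 1, so a saddle point exists.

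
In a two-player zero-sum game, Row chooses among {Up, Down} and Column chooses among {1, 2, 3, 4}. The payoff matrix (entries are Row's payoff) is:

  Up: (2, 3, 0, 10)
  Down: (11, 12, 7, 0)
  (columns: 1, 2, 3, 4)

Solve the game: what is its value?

Row minima: Up → 0, Down → 0; maximin = 0.
Column maxima: 1 → 11, 2 → 12, 3 → 7, 4 → 10; minimax = 7.
0 ≠ 7, so there is no saddle point; optimal play is mixed.
1 is strictly dominated by 3 (it gives Row strictly more in every row), so Column never plays it.
2 is strictly dominated by 3 (it gives Row strictly more in every row), so Column never plays it.
On the remaining 2×2 (Up, Down vs 3, 4):
Let Row play Up with probability p. Expected payoff against 3: 0p + 7(1−p) = −7p + 7; against 4: 10p + 0(1−p) = 10p.
Setting these equal: −7p + 7 = 10p ⇒ −17p = -7 ⇒ p = 7/17, and the value is (-7)·(7/17) + 7 = 70/17.
For Column: with q = P(3), equating Up's and Down's payoffs gives −10q + 10 = 7q ⇒ q = 10/17.

70/17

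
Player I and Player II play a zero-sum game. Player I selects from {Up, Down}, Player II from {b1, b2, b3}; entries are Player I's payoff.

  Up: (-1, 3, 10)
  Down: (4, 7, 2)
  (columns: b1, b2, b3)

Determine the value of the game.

Row minima: Up → -1, Down → 2; maximin = 2.
Column maxima: b1 → 4, b2 → 7, b3 → 10; minimax = 4.
2 ≠ 4, so there is no saddle point; optimal play is mixed.
b2 is strictly dominated by b1 (it gives Player I strictly more in every row), so Player II never plays it.
On the remaining 2×2 (Up, Down vs b1, b3):
Let Player I play Up with probability p. Expected payoff against b1: (-1)p + 4(1−p) = −5p + 4; against b3: 10p + 2(1−p) = 8p + 2.
Setting these equal: −5p + 4 = 8p + 2 ⇒ −13p = -2 ⇒ p = 2/13, and the value is (-5)·(2/13) + 4 = 42/13.
For Player II: with q = P(b1), equating Up's and Down's payoffs gives −11q + 10 = 2q + 2 ⇒ q = 8/13.

42/13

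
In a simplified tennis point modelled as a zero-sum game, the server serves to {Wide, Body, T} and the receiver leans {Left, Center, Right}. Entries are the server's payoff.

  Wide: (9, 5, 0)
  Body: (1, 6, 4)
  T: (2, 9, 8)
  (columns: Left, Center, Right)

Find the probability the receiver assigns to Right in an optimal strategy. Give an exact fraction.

7/15

Row minima: Wide → 0, Body → 1, T → 2; maximin = 2.
Column maxima: Left → 9, Center → 9, Right → 8; minimax = 8.
2 ≠ 8, so there is no saddle point; optimal play is mixed.
Body is strictly dominated by T, so the server never plays it.
Center is strictly dominated by Right (it gives the server strictly more in every row), so the receiver never plays it.
On the remaining 2×2 (Wide, T vs Left, Right):
Let the server play Wide with probability p. Expected payoff against Left: 9p + 2(1−p) = 7p + 2; against Right: 0p + 8(1−p) = −8p + 8.
Setting these equal: 7p + 2 = −8p + 8 ⇒ 15p = 6 ⇒ p = 2/5, and the value is (7)·(2/5) + 2 = 24/5.
For the receiver: with q = P(Left), equating Wide's and T's payoffs gives 9q = −6q + 8 ⇒ q = 8/15.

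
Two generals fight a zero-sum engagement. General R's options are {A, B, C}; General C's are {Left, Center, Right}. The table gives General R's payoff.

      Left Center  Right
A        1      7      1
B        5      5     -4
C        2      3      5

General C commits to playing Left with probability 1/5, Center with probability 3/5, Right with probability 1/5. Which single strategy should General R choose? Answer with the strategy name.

A

Expected payoff of A: (1/5)·1 + (3/5)·7 + (1/5)·1 = 23/5.
Expected payoff of B: (1/5)·5 + (3/5)·5 + (1/5)·(-4) = 16/5.
Expected payoff of C: (1/5)·2 + (3/5)·3 + (1/5)·5 = 16/5.
The largest is 23/5, so General R's best response is A.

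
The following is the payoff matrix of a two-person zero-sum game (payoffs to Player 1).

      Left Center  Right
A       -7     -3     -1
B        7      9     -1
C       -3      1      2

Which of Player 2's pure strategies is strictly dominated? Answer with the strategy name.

Center

Left holds Player 1's payoff strictly below Center in every row: -7 < -3, 7 < 9, -3 < 1.
So Center is strictly dominated for Player 2.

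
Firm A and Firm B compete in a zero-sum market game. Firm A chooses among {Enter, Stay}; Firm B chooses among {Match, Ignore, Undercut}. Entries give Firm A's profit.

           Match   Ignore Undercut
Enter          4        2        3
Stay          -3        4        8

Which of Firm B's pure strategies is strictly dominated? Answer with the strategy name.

Ignore holds Firm A's payoff strictly below Undercut in every row: 2 < 3, 4 < 8.
So Undercut is strictly dominated for Firm B.

Undercut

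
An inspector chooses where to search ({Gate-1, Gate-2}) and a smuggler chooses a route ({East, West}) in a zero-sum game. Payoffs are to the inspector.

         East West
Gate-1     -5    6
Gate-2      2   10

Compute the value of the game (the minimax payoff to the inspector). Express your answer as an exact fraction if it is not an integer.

2

Row minima: Gate-1 → -5, Gate-2 → 2; maximin = 2.
Column maxima: East → 2, West → 10; minimax = 2.
Since maximin = minimax = 2, there is a saddle point and the value is 2.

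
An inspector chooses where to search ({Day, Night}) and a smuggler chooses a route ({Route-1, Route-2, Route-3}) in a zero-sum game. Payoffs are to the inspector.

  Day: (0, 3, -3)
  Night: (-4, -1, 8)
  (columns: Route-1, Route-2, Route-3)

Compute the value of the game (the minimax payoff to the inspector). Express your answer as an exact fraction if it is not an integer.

Row minima: Day → -3, Night → -4; maximin = -3.
Column maxima: Route-1 → 0, Route-2 → 3, Route-3 → 8; minimax = 0.
-3 ≠ 0, so there is no saddle point; optimal play is mixed.
Route-2 is strictly dominated by Route-1 (it gives the inspector strictly more in every row), so the smuggler never plays it.
On the remaining 2×2 (Day, Night vs Route-1, Route-3):
Let the inspector play Day with probability p. Expected payoff against Route-1: 0p + (-4)(1−p) = 4p − 4; against Route-3: (-3)p + 8(1−p) = −11p + 8.
Setting these equal: 4p − 4 = −11p + 8 ⇒ 15p = 12 ⇒ p = 4/5, and the value is (4)·(4/5) − 4 = -4/5.
For the smuggler: with q = P(Route-1), equating Day's and Night's payoffs gives 3q − 3 = −12q + 8 ⇒ q = 11/15.

-4/5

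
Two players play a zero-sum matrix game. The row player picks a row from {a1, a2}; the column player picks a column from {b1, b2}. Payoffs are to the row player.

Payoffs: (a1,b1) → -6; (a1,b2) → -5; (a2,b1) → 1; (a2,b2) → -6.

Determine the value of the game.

Row minima: a1 → -6, a2 → -6; maximin = -6.
Column maxima: b1 → 1, b2 → -5; minimax = -5.
-6 ≠ -5, so there is no saddle point; optimal play is mixed.
Let the row player play a1 with probability p. Expected payoff against b1: (-6)p + 1(1−p) = −7p + 1; against b2: (-5)p + (-6)(1−p) = p − 6.
Setting these equal: −7p + 1 = p − 6 ⇒ −8p = -7 ⇒ p = 7/8, and the value is (-7)·(7/8) + 1 = -41/8.
For the column player: with q = P(b1), equating a1's and a2's payoffs gives −q − 5 = 7q − 6 ⇒ q = 1/8.

-41/8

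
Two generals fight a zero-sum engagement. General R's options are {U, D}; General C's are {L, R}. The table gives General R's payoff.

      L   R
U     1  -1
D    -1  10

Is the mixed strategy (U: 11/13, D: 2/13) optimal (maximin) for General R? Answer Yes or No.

Yes

Against L this mix gives (11/13)·1 + (2/13)·(-1) = 9/13.
Against R this mix gives (11/13)·(-1) + (2/13)·10 = 9/13.
All of General C's active replies (L, R) yield 9/13, and no column does worse for General R. The mix makes General C indifferent and guarantees 9/13, so it is optimal.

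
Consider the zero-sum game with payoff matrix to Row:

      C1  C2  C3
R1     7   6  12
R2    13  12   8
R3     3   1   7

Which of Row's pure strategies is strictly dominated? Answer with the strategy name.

R1 gives a strictly higher payoff than R3 against every column: 7 > 3, 6 > 1, 12 > 7.
So R3 is strictly dominated and Row never plays it.

R3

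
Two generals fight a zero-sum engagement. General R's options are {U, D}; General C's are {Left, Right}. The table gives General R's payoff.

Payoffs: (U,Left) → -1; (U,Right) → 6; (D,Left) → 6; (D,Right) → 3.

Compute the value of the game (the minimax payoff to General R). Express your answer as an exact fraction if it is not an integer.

Row minima: U → -1, D → 3; maximin = 3.
Column maxima: Left → 6, Right → 6; minimax = 6.
3 ≠ 6, so there is no saddle point; optimal play is mixed.
Let General R play U with probability p. Expected payoff against Left: (-1)p + 6(1−p) = −7p + 6; against Right: 6p + 3(1−p) = 3p + 3.
Setting these equal: −7p + 6 = 3p + 3 ⇒ −10p = -3 ⇒ p = 3/10, and the value is (-7)·(3/10) + 6 = 39/10.
For General C: with q = P(Left), equating U's and D's payoffs gives −7q + 6 = 3q + 3 ⇒ q = 3/10.

39/10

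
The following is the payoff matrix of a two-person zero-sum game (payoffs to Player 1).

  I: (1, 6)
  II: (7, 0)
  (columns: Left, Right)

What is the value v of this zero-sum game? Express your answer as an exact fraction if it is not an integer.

7/2

Row minima: I → 1, II → 0; maximin = 1.
Column maxima: Left → 7, Right → 6; minimax = 6.
1 ≠ 6, so there is no saddle point; optimal play is mixed.
Let Player 1 play I with probability p. Expected payoff against Left: 1p + 7(1−p) = −6p + 7; against Right: 6p + 0(1−p) = 6p.
Setting these equal: −6p + 7 = 6p ⇒ −12p = -7 ⇒ p = 7/12, and the value is (-6)·(7/12) + 7 = 7/2.
For Player 2: with q = P(Left), equating I's and II's payoffs gives −5q + 6 = 7q ⇒ q = 1/2.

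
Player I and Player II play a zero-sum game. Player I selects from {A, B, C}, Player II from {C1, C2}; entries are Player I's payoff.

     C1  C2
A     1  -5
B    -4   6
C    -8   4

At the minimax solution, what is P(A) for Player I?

Row minima: A → -5, B → -4, C → -8; maximin = -4.
Column maxima: C1 → 1, C2 → 6; minimax = 1.
-4 ≠ 1, so there is no saddle point; optimal play is mixed.
C is strictly dominated by B, so Player I never plays it.
On the remaining 2×2 (A, B vs C1, C2):
Let Player I play A with probability p. Expected payoff against C1: 1p + (-4)(1−p) = 5p − 4; against C2: (-5)p + 6(1−p) = −11p + 6.
Setting these equal: 5p − 4 = −11p + 6 ⇒ 16p = 10 ⇒ p = 5/8, and the value is (5)·(5/8) − 4 = -7/8.
For Player II: with q = P(C1), equating A's and B's payoffs gives 6q − 5 = −10q + 6 ⇒ q = 11/16.

5/8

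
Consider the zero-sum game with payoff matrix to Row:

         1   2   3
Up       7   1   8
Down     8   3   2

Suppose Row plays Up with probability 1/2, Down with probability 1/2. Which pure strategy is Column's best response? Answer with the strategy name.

If Column plays 1, Row's expected payoff is (1/2)·7 + (1/2)·8 = 15/2.
If Column plays 2, Row's expected payoff is (1/2)·1 + (1/2)·3 = 2.
If Column plays 3, Row's expected payoff is (1/2)·8 + (1/2)·2 = 5.
Column minimizes Row's payoff; the smallest is 2, so the best response is 2.

2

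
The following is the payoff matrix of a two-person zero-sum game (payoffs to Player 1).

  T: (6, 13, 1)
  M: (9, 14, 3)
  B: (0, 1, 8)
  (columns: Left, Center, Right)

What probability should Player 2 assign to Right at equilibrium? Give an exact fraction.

Row minima: T → 1, M → 3, B → 0; maximin = 3.
Column maxima: Left → 9, Center → 14, Right → 8; minimax = 8.
3 ≠ 8, so there is no saddle point; optimal play is mixed.
T is strictly dominated by M, so Player 1 never plays it.
Center is strictly dominated by Left (it gives Player 1 strictly more in every row), so Player 2 never plays it.
On the remaining 2×2 (M, B vs Left, Right):
Let Player 1 play M with probability p. Expected payoff against Left: 9p + 0(1−p) = 9p; against Right: 3p + 8(1−p) = −5p + 8.
Setting these equal: 9p = −5p + 8 ⇒ 14p = 8 ⇒ p = 4/7, and the value is (9)·(4/7) = 36/7.
For Player 2: with q = P(Left), equating M's and B's payoffs gives 6q + 3 = −8q + 8 ⇒ q = 5/14.

9/14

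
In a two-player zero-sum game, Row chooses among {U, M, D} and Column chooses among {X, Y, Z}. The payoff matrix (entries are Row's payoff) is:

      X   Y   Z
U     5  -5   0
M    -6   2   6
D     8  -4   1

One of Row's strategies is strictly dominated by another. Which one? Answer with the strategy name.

D gives a strictly higher payoff than U against every column: 8 > 5, -4 > -5, 1 > 0.
So U is strictly dominated and Row never plays it.

U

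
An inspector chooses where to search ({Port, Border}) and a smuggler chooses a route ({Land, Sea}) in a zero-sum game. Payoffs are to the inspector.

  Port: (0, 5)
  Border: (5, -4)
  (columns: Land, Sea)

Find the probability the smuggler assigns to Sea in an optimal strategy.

5/14

Row minima: Port → 0, Border → -4; maximin = 0.
Column maxima: Land → 5, Sea → 5; minimax = 5.
0 ≠ 5, so there is no saddle point; optimal play is mixed.
Let the inspector play Port with probability p. Expected payoff against Land: 0p + 5(1−p) = −5p + 5; against Sea: 5p + (-4)(1−p) = 9p − 4.
Setting these equal: −5p + 5 = 9p − 4 ⇒ −14p = -9 ⇒ p = 9/14, and the value is (-5)·(9/14) + 5 = 25/14.
For the smuggler: with q = P(Land), equating Port's and Border's payoffs gives −5q + 5 = 9q − 4 ⇒ q = 9/14.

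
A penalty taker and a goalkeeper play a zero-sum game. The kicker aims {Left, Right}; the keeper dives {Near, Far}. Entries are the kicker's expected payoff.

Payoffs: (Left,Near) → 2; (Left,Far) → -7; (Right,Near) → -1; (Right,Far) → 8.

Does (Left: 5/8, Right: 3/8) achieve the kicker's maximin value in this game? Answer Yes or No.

No

Against Near this mix gives (5/8)·2 + (3/8)·(-1) = 7/8.
Against Far this mix gives (5/8)·(-7) + (3/8)·8 = -11/8.
The keeper will play Far, holding the kicker to -11/8. Shifting weight toward the row that does better against Far would raise this floor (the equalizing mix achieves 1/2 against both Far and Near), so the proposed strategy is not optimal.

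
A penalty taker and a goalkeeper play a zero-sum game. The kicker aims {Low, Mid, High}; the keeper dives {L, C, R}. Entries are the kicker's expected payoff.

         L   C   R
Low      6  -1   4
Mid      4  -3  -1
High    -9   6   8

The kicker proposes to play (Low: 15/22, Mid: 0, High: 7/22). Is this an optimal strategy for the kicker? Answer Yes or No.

Against L this mix gives (15/22)·6 + (7/22)·(-9) = 27/22.
Against C this mix gives (15/22)·(-1) + (7/22)·6 = 27/22.
Against R this mix gives (15/22)·4 + (7/22)·8 = 58/11.
All of the keeper's active replies (L, C) yield 27/22, and no column does worse for the kicker. The mix makes the keeper indifferent and guarantees 27/22, so it is optimal.

Yes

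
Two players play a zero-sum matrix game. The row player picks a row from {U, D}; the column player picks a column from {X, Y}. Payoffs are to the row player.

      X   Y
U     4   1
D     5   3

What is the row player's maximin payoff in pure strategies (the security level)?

Row minima: U → 1, D → 3.
The best of these is 3.

3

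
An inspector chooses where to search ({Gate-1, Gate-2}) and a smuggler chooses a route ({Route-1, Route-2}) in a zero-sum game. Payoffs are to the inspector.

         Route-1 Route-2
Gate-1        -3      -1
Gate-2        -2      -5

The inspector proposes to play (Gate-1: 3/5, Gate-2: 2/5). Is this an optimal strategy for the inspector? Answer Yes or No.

Against Route-1 this mix gives (3/5)·(-3) + (2/5)·(-2) = -13/5.
Against Route-2 this mix gives (3/5)·(-1) + (2/5)·(-5) = -13/5.
All of the smuggler's active replies (Route-1, Route-2) yield -13/5, and no column does worse for the inspector. The mix makes the smuggler indifferent and guarantees -13/5, so it is optimal.

Yes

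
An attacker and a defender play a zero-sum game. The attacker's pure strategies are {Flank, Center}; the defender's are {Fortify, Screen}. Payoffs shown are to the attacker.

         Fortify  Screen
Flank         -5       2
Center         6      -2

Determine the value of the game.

Row minima: Flank → -5, Center → -2; maximin = -2.
Column maxima: Fortify → 6, Screen → 2; minimax = 2.
-2 ≠ 2, so there is no saddle point; optimal play is mixed.
Let the attacker play Flank with probability p. Expected payoff against Fortify: (-5)p + 6(1−p) = −11p + 6; against Screen: 2p + (-2)(1−p) = 4p − 2.
Setting these equal: −11p + 6 = 4p − 2 ⇒ −15p = -8 ⇒ p = 8/15, and the value is (-11)·(8/15) + 6 = 2/15.
For the defender: with q = P(Fortify), equating Flank's and Center's payoffs gives −7q + 2 = 8q − 2 ⇒ q = 4/15.

2/15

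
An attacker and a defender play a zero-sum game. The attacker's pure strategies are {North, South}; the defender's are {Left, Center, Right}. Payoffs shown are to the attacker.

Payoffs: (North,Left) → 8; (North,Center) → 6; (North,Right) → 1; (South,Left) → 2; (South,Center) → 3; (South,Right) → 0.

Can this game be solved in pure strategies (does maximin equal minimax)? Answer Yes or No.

Row minima: North → 1, South → 0; maximin = 1.
Column maxima: Left → 8, Center → 6, Right → 1; minimax = 1.
maximin = minimax = 1, so a saddle point exists.

Yes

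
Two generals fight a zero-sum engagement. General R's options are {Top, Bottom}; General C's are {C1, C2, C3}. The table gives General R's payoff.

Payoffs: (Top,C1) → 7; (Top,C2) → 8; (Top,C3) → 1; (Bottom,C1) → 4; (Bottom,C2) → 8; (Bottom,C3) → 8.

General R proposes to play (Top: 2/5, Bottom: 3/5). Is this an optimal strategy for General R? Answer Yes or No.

Against C1 this mix gives (2/5)·7 + (3/5)·4 = 26/5.
Against C2 this mix gives (2/5)·8 + (3/5)·8 = 8.
Against C3 this mix gives (2/5)·1 + (3/5)·8 = 26/5.
All of General C's active replies (C1, C3) yield 26/5, and no column does worse for General R. The mix makes General C indifferent and guarantees 26/5, so it is optimal.

Yes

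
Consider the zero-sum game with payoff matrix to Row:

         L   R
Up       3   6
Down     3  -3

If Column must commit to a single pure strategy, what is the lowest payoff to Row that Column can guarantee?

Column maxima: L → 3, R → 6.
The smallest of these is 3.

3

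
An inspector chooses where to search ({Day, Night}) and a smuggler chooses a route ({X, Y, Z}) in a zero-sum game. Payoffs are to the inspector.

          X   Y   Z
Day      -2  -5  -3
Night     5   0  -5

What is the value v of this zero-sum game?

Row minima: Day → -5, Night → -5; maximin = -5.
Column maxima: X → 5, Y → 0, Z → -3; minimax = -3.
-5 ≠ -3, so there is no saddle point; optimal play is mixed.
X is strictly dominated by Y (it gives the inspector strictly more in every row), so the smuggler never plays it.
On the remaining 2×2 (Day, Night vs Y, Z):
Let the inspector play Day with probability p. Expected payoff against Y: (-5)p + 0(1−p) = −5p; against Z: (-3)p + (-5)(1−p) = 2p − 5.
Setting these equal: −5p = 2p − 5 ⇒ −7p = -5 ⇒ p = 5/7, and the value is (-5)·(5/7) = -25/7.
For the smuggler: with q = P(Y), equating Day's and Night's payoffs gives −2q − 3 = 5q − 5 ⇒ q = 2/7.

-25/7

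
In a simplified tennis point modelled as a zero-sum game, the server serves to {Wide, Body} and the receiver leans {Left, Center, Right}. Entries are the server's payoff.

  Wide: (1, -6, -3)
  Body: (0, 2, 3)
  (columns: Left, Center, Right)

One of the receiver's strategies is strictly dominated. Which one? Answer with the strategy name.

Center holds the server's payoff strictly below Right in every row: -6 < -3, 2 < 3.
So Right is strictly dominated for the receiver.

Right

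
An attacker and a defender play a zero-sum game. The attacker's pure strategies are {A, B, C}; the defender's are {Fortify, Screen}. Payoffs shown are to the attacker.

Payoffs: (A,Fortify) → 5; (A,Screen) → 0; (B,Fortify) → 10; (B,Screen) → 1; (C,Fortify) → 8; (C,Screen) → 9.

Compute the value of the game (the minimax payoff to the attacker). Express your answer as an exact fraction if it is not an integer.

Row minima: A → 0, B → 1, C → 8; maximin = 8.
Column maxima: Fortify → 10, Screen → 9; minimax = 9.
8 ≠ 9, so there is no saddle point; optimal play is mixed.
A is strictly dominated by B, so the attacker never plays it.
On the remaining 2×2 (B, C vs Fortify, Screen):
Let the attacker play B with probability p. Expected payoff against Fortify: 10p + 8(1−p) = 2p + 8; against Screen: 1p + 9(1−p) = −8p + 9.
Setting these equal: 2p + 8 = −8p + 9 ⇒ 10p = 1 ⇒ p = 1/10, and the value is (2)·(1/10) + 8 = 41/5.
For the defender: with q = P(Fortify), equating B's and C's payoffs gives 9q + 1 = −q + 9 ⇒ q = 4/5.

41/5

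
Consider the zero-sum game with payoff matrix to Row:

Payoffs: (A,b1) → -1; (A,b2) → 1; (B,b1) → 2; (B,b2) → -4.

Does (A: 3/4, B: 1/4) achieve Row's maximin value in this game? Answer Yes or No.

Against b1 this mix gives (3/4)·(-1) + (1/4)·2 = -1/4.
Against b2 this mix gives (3/4)·1 + (1/4)·(-4) = -1/4.
All of Column's active replies (b1, b2) yield -1/4, and no column does worse for Row. The mix makes Column indifferent and guarantees -1/4, so it is optimal.

Yes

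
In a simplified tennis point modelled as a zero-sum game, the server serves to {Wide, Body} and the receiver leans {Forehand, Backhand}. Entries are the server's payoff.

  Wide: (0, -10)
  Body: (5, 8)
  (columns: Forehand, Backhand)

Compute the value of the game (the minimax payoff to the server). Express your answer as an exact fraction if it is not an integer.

5

Row minima: Wide → -10, Body → 5; maximin = 5.
Column maxima: Forehand → 5, Backhand → 8; minimax = 5.
Since maximin = minimax = 5, there is a saddle point and the value is 5.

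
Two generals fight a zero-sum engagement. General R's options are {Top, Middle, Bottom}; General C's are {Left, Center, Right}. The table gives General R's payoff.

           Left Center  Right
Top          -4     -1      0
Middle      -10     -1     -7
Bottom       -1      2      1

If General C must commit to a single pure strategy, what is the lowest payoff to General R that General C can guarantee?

-1

Column maxima: Left → -1, Center → 2, Right → 1.
The smallest of these is -1.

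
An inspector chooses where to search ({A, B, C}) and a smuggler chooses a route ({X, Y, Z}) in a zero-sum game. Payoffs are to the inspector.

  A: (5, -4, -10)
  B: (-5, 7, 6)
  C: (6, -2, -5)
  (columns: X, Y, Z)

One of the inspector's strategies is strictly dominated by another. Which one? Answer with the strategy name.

C gives a strictly higher payoff than A against every column: 6 > 5, -2 > -4, -5 > -10.
So A is strictly dominated and the inspector never plays it.

A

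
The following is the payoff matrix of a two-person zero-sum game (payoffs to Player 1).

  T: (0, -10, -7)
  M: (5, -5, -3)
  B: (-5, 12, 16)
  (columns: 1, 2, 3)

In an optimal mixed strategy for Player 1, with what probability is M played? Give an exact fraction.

Row minima: T → -10, M → -5, B → -5; maximin = -5.
Column maxima: 1 → 5, 2 → 12, 3 → 16; minimax = 5.
-5 ≠ 5, so there is no saddle point; optimal play is mixed.
T is strictly dominated by M, so Player 1 never plays it.
3 is strictly dominated by 2 (it gives Player 1 strictly more in every row), so Player 2 never plays it.
On the remaining 2×2 (M, B vs 1, 2):
Let Player 1 play M with probability p. Expected payoff against 1: 5p + (-5)(1−p) = 10p − 5; against 2: (-5)p + 12(1−p) = −17p + 12.
Setting these equal: 10p − 5 = −17p + 12 ⇒ 27p = 17 ⇒ p = 17/27, and the value is (10)·(17/27) − 5 = 35/27.
For Player 2: with q = P(1), equating M's and B's payoffs gives 10q − 5 = −17q + 12 ⇒ q = 17/27.

17/27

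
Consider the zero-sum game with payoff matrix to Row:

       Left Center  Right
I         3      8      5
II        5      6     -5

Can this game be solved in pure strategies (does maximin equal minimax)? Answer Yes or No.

No

Row minima: I → 3, II → -5; maximin = 3.
Column maxima: Left → 5, Center → 8, Right → 5; minimax = 5.
3 ≠ 5, so no pure-strategy equilibrium exists.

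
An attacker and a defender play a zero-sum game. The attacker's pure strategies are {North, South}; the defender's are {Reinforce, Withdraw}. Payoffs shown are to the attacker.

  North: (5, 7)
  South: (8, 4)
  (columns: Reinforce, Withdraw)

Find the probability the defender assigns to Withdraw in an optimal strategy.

Row minima: North → 5, South → 4; maximin = 5.
Column maxima: Reinforce → 8, Withdraw → 7; minimax = 7.
5 ≠ 7, so there is no saddle point; optimal play is mixed.
Let the attacker play North with probability p. Expected payoff against Reinforce: 5p + 8(1−p) = −3p + 8; against Withdraw: 7p + 4(1−p) = 3p + 4.
Setting these equal: −3p + 8 = 3p + 4 ⇒ −6p = -4 ⇒ p = 2/3, and the value is (-3)·(2/3) + 8 = 6.
For the defender: with q = P(Reinforce), equating North's and South's payoffs gives −2q + 7 = 4q + 4 ⇒ q = 1/2.

1/2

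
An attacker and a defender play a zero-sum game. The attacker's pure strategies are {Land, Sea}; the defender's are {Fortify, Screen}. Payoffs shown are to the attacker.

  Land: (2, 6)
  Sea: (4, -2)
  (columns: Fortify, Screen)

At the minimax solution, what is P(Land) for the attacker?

3/5

Row minima: Land → 2, Sea → -2; maximin = 2.
Column maxima: Fortify → 4, Screen → 6; minimax = 4.
2 ≠ 4, so there is no saddle point; optimal play is mixed.
Let the attacker play Land with probability p. Expected payoff against Fortify: 2p + 4(1−p) = −2p + 4; against Screen: 6p + (-2)(1−p) = 8p − 2.
Setting these equal: −2p + 4 = 8p − 2 ⇒ −10p = -6 ⇒ p = 3/5, and the value is (-2)·(3/5) + 4 = 14/5.
For the defender: with q = P(Fortify), equating Land's and Sea's payoffs gives −4q + 6 = 6q − 2 ⇒ q = 4/5.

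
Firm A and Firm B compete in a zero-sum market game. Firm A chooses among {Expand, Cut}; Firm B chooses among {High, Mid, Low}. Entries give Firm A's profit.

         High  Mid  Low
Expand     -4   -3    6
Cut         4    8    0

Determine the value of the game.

12/7

Row minima: Expand → -4, Cut → 0; maximin = 0.
Column maxima: High → 4, Mid → 8, Low → 6; minimax = 4.
0 ≠ 4, so there is no saddle point; optimal play is mixed.
Mid is strictly dominated by High (it gives Firm A strictly more in every row), so Firm B never plays it.
On the remaining 2×2 (Expand, Cut vs High, Low):
Let Firm A play Expand with probability p. Expected payoff against High: (-4)p + 4(1−p) = −8p + 4; against Low: 6p + 0(1−p) = 6p.
Setting these equal: −8p + 4 = 6p ⇒ −14p = -4 ⇒ p = 2/7, and the value is (-8)·(2/7) + 4 = 12/7.
For Firm B: with q = P(High), equating Expand's and Cut's payoffs gives −10q + 6 = 4q ⇒ q = 3/7.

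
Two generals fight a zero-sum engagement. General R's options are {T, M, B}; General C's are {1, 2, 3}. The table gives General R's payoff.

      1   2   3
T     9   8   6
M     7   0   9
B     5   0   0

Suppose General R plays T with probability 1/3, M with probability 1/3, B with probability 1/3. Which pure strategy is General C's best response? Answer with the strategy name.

2

If General C plays 1, General R's expected payoff is (1/3)·9 + (1/3)·7 + (1/3)·5 = 7.
If General C plays 2, General R's expected payoff is (1/3)·8 + (1/3)·0 + (1/3)·0 = 8/3.
If General C plays 3, General R's expected payoff is (1/3)·6 + (1/3)·9 + (1/3)·0 = 5.
General C minimizes General R's payoff; the smallest is 8/3, so the best response is 2.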